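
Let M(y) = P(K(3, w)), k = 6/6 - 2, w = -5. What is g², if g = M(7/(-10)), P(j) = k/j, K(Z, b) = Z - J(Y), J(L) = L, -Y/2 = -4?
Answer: 1/25 ≈ 0.040000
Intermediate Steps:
Y = 8 (Y = -2*(-4) = 8)
K(Z, b) = -8 + Z (K(Z, b) = Z - 1*8 = Z - 8 = -8 + Z)
k = -1 (k = 6*(⅙) - 2 = 1 - 2 = -1)
P(j) = -1/j
M(y) = ⅕ (M(y) = -1/(-8 + 3) = -1/(-5) = -1*(-⅕) = ⅕)
g = ⅕ ≈ 0.20000
g² = (⅕)² = 1/25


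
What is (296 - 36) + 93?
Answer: 353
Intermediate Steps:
(296 - 36) + 93 = 260 + 93 = 353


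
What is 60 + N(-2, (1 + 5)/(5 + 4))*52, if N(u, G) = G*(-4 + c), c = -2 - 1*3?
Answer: -252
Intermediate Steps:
c = -5 (c = -2 - 3 = -5)
N(u, G) = -9*G (N(u, G) = G*(-4 - 5) = G*(-9) = -9*G)
60 + N(-2, (1 + 5)/(5 + 4))*52 = 60 - 9*(1 + 5)/(5 + 4)*52 = 60 - 54/9*52 = 60 - 9*2/3*52 = 60 - 6*52 = 60 - 312 = -252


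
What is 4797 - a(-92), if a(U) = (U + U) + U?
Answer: 5073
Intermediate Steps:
a(U) = 3*U (a(U) = 2*U + U = 3*U)
4797 - a(-92) = 4797 - 3*(-92) = 4797 - 1*(-276) = 4797 + 276 = 5073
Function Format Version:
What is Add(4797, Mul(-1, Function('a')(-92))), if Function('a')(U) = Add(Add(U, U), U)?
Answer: 5073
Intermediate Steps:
Function('a')(U) = Mul(3, U) (Function('a')(U) = Add(Mul(2, U), U) = Mul(3, U))
Add(4797, Mul(-1, Function('a')(-92))) = Add(4797, Mul(-1, Mul(3, -92))) = Add(4797, Mul(-1, -276)) = Add(4797, 276) = 5073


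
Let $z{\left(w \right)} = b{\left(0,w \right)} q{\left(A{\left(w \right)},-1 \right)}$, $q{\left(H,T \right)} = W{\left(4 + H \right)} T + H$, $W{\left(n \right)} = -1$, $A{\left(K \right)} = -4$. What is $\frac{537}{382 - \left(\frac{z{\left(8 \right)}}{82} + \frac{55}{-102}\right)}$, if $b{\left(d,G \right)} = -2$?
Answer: $\frac{2245734}{1599473} \approx 1.404$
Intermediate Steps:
$q{\left(H,T \right)} = H - T$ ($q{\left(H,T \right)} = - T + H = H - T$)
$z{\left(w \right)} = 6$ ($z{\left(w \right)} = - 2 \left(-4 - -1\right) = - 2 \left(-4 + 1\right) = \left(-2\right) \left(-3\right) = 6$)
$\frac{537}{382 - \left(\frac{z{\left(8 \right)}}{82} + \frac{55}{-102}\right)} = \frac{537}{382 - \left(\frac{6}{82} + \frac{55}{-102}\right)} = \frac{537}{382 - \left(6 \cdot \frac{1}{82} + 55 \left(- \frac{1}{102}\right)\right)} = \frac{537}{382 - \left(\frac{3}{41} - \frac{55}{102}\right)} = \frac{537}{382 - - \frac{1949}{4182}} = \frac{537}{382 + \frac{1949}{4182}} = \frac{537}{\frac{1599473}{4182}} = 537 \cdot \frac{4182}{1599473} = \frac{2245734}{1599473}$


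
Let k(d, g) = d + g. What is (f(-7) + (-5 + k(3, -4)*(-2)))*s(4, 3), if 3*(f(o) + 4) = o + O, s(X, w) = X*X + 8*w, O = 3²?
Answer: -760/3 ≈ -253.33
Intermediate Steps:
O = 9
s(X, w) = X² + 8*w
f(o) = -1 + o/3 (f(o) = -4 + (o + 9)/3 = -4 + (9 + o)/3 = -4 + (3 + o/3) = -1 + o/3)
(f(-7) + (-5 + k(3, -4)*(-2)))*s(4, 3) = ((-1 + (⅓)*(-7)) + (-5 + (3 - 4)*(-2)))*(4² + 8*3) = ((-1 - 7/3) + (-5 - 1*(-2)))*(16 + 24) = (-10/3 + (-5 + 2))*40 = (-10/3 - 3)*40 = -19/3*40 = -760/3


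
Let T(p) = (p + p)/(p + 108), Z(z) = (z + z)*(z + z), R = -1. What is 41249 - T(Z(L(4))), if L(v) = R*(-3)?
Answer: 82497/2 ≈ 41249.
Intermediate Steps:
L(v) = 3 (L(v) = -1*(-3) = 3)
Z(z) = 4*z**2 (Z(z) = (2*z)*(2*z) = 4*z**2)
T(p) = 2*p/(108 + p) (T(p) = (2*p)/(108 + p) = 2*p/(108 + p))
41249 - T(Z(L(4))) = 41249 - 2*4*3**2/(108 + 4*3**2) = 41249 - 2*4*9/(108 + 4*9) = 41249 - 2*36/(108 + 36) = 41249 - 2*36/144 = 41249 - 1*1/2 = 41249 - 1/2 = 82497/2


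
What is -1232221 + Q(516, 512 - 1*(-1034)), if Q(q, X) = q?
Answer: -1231705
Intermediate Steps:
-1232221 + Q(516, 512 - 1*(-1034)) = -1232221 + 516 = -1231705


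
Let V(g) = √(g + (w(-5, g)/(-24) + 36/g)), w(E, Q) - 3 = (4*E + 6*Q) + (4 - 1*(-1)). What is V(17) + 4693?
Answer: 4693 + √17765/34 ≈ 4696.9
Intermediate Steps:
w(E, Q) = 8 + 4*E + 6*Q (w(E, Q) = 3 + ((4*E + 6*Q) + (4 - 1*(-1))) = 3 + ((4*E + 6*Q) + (4 + 1)) = 3 + ((4*E + 6*Q) + 5) = 3 + (5 + 4*E + 6*Q) = 8 + 4*E + 6*Q)
V(g) = √(½ + 36/g + 3*g/4) (V(g) = √(g + ((8 + 4*(-5) + 6*g)/(-24) + 36/g)) = √(g + ((8 - 20 + 6*g)*(-1/24) + 36/g)) = √(g + ((-12 + 6*g)*(-1/24) + 36/g)) = √(g + ((½ - g/4) + 36/g)) = √(g + (½ + 36/g - g/4)) = √(½ + 36/g + 3*g/4))
V(17) + 4693 = √(2 + 3*17 + 144/17)/2 + 4693 = √(2 + 51 + 144*(1/17))/2 + 4693 = √(2 + 51 + 144/17)/2 + 4693 = √(1045/17)/2 + 4693 = (√17765/17)/2 + 4693 = √17765/34 + 4693 = 4693 + √17765/34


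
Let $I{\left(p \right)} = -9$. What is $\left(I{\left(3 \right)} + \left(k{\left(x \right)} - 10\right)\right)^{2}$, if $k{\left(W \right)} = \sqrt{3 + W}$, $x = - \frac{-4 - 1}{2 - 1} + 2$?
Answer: $\left(19 - \sqrt{10}\right)^{2} \approx 250.83$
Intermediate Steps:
$x = 7$ ($x = - \frac{-5}{1} + 2 = - \left(-5\right) 1 + 2 = \left(-1\right) \left(-5\right) + 2 = 5 + 2 = 7$)
$\left(I{\left(3 \right)} + \left(k{\left(x \right)} - 10\right)\right)^{2} = \left(-9 + \left(\sqrt{3 + 7} - 10\right)\right)^{2} = \left(-9 - \left(10 - \sqrt{10}\right)\right)^{2} = \left(-19 + \sqrt{10}\right)^{2}$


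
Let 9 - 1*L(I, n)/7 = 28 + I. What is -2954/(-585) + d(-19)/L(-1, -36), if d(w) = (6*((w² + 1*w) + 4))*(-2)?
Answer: 155618/4095 ≈ 38.002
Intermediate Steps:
L(I, n) = -133 - 7*I (L(I, n) = 63 - 7*(28 + I) = 63 + (-196 - 7*I) = -133 - 7*I)
d(w) = -48 - 12*w - 12*w² (d(w) = (6*((w² + w) + 4))*(-2) = (6*((w + w²) + 4))*(-2) = (6*(4 + w + w²))*(-2) = (24 + 6*w + 6*w²)*(-2) = -48 - 12*w - 12*w²)
-2954/(-585) + d(-19)/L(-1, -36) = -2954/(-585) + (-48 - 12*(-19) - 12*(-19)²)/(-133 - 7*(-1)) = -2954*(-1/585) + (-48 + 228 - 12*361)/(-133 + 7) = 2954/585 + (-48 + 228 - 4332)/(-126) = 2954/585 - 4152*(-1/126) = 2954/585 + 692/21 = 155618/4095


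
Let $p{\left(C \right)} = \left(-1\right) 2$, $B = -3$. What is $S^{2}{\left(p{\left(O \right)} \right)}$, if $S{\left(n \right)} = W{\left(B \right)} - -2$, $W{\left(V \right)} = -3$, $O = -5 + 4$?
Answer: $1$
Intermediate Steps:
$O = -1$
$p{\left(C \right)} = -2$
$S{\left(n \right)} = -1$ ($S{\left(n \right)} = -3 - -2 = -3 + 2 = -1$)
$S^{2}{\left(p{\left(O \right)} \right)} = \left(-1\right)^{2} = 1$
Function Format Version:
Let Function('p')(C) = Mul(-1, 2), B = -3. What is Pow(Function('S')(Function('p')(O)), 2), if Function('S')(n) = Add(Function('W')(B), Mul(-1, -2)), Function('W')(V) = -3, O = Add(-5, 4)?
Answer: 1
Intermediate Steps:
O = -1
Function('p')(C) = -2
Function('S')(n) = -1 (Function('S')(n) = Add(-3, Mul(-1, -2)) = Add(-3, 2) = -1)
Pow(Function('S')(Function('p')(O)), 2) = Pow(-1, 2) = 1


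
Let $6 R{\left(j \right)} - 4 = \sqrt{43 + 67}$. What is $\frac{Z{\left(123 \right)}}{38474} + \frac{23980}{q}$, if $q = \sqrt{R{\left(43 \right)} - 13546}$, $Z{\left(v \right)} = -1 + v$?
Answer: $\frac{61}{19237} - \frac{23980 i \sqrt{6}}{\sqrt{81272 - \sqrt{110}}} \approx 0.003171 - 206.05 i$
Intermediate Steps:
$R{\left(j \right)} = \frac{2}{3} + \frac{\sqrt{110}}{6}$ ($R{\left(j \right)} = \frac{2}{3} + \frac{\sqrt{43 + 67}}{6} = \frac{2}{3} + \frac{\sqrt{110}}{6}$)
$q = \sqrt{- \frac{40636}{3} + \frac{\sqrt{110}}{6}}$ ($q = \sqrt{\left(\frac{2}{3} + \frac{\sqrt{110}}{6}\right) - 13546} = \sqrt{- \frac{40636}{3} + \frac{\sqrt{110}}{6}} \approx 116.38 i$)
$\frac{Z{\left(123 \right)}}{38474} + \frac{23980}{q} = \frac{-1 + 123}{38474} + \frac{23980}{\frac{1}{6} \sqrt{-487632 + 6 \sqrt{110}}} = 122 \cdot \frac{1}{38474} + 23980 \frac{6}{\sqrt{-487632 + 6 \sqrt{110}}} = \frac{61}{19237} + \frac{143880}{\sqrt{-487632 + 6 \sqrt{110}}}$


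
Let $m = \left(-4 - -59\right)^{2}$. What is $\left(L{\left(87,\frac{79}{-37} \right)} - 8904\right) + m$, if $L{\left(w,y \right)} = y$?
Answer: $- \frac{217602}{37} \approx -5881.1$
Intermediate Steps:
$m = 3025$ ($m = \left(-4 + 59\right)^{2} = 55^{2} = 3025$)
$\left(L{\left(87,\frac{79}{-37} \right)} - 8904\right) + m = \left(\frac{79}{-37} - 8904\right) + 3025 = \left(79 \left(- \frac{1}{37}\right) - 8904\right) + 3025 = \left(- \frac{79}{37} - 8904\right) + 3025 = - \frac{329527}{37} + 3025 = - \frac{217602}{37}$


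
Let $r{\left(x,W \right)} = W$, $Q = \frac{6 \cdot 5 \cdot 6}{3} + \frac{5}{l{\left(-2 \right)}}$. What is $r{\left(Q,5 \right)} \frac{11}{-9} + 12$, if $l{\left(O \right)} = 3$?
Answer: $\frac{53}{9} \approx 5.8889$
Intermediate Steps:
$Q = \frac{185}{3}$ ($Q = \frac{6 \cdot 5 \cdot 6}{3} + \frac{5}{3} = 30 \cdot 6 \cdot \frac{1}{3} + 5 \cdot \frac{1}{3} = 180 \cdot \frac{1}{3} + \frac{5}{3} = 60 + \frac{5}{3} = \frac{185}{3} \approx 61.667$)
$r{\left(Q,5 \right)} \frac{11}{-9} + 12 = 5 \frac{11}{-9} + 12 = 5 \cdot 11 \left(- \frac{1}{9}\right) + 12 = 5 \left(- \frac{11}{9}\right) + 12 = - \frac{55}{9} + 12 = \frac{53}{9}$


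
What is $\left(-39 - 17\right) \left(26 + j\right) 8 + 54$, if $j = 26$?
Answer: $-23242$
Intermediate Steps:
$\left(-39 - 17\right) \left(26 + j\right) 8 + 54 = \left(-39 - 17\right) \left(26 + 26\right) 8 + 54 = \left(-56\right) 52 \cdot 8 + 54 = \left(-2912\right) 8 + 54 = -23296 + 54 = -23242$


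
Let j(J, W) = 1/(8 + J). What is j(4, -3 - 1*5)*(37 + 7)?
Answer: 11/3 ≈ 3.6667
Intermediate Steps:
j(4, -3 - 1*5)*(37 + 7) = (37 + 7)/(8 + 4) = 44/12 = (1/12)*44 = 11/3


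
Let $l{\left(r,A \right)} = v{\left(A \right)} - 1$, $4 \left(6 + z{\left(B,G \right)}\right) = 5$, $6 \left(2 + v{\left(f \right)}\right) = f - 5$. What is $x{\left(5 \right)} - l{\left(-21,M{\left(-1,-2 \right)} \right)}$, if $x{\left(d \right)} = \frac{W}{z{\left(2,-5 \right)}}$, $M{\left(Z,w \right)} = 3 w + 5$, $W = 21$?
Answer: $- \frac{8}{19} \approx -0.42105$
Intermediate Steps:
$v{\left(f \right)} = - \frac{17}{6} + \frac{f}{6}$ ($v{\left(f \right)} = -2 + \frac{f - 5}{6} = -2 + \frac{-5 + f}{6} = -2 + \left(- \frac{5}{6} + \frac{f}{6}\right) = - \frac{17}{6} + \frac{f}{6}$)
$z{\left(B,G \right)} = - \frac{19}{4}$ ($z{\left(B,G \right)} = -6 + \frac{1}{4} \cdot 5 = -6 + \frac{5}{4} = - \frac{19}{4}$)
$M{\left(Z,w \right)} = 5 + 3 w$
$l{\left(r,A \right)} = - \frac{23}{6} + \frac{A}{6}$ ($l{\left(r,A \right)} = \left(- \frac{17}{6} + \frac{A}{6}\right) - 1 = - \frac{23}{6} + \frac{A}{6}$)
$x{\left(d \right)} = - \frac{84}{19}$ ($x{\left(d \right)} = \frac{21}{- \frac{19}{4}} = 21 \left(- \frac{4}{19}\right) = - \frac{84}{19}$)
$x{\left(5 \right)} - l{\left(-21,M{\left(-1,-2 \right)} \right)} = - \frac{84}{19} - \left(- \frac{23}{6} + \frac{5 + 3 \left(-2\right)}{6}\right) = - \frac{84}{19} - \left(- \frac{23}{6} + \frac{5 - 6}{6}\right) = - \frac{84}{19} - \left(- \frac{23}{6} + \frac{1}{6} \left(-1\right)\right) = - \frac{84}{19} - \left(- \frac{23}{6} - \frac{1}{6}\right) = - \frac{84}{19} - -4 = - \frac{84}{19} + 4 = - \frac{8}{19}$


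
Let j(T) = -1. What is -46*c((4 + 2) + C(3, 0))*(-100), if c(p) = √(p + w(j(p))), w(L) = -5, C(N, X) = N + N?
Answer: 4600*√7 ≈ 12170.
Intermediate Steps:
C(N, X) = 2*N
c(p) = √(-5 + p) (c(p) = √(p - 5) = √(-5 + p))
-46*c((4 + 2) + C(3, 0))*(-100) = -46*√(-5 + ((4 + 2) + 2*3))*(-100) = -46*√(-5 + (6 + 6))*(-100) = -46*√(-5 + 12)*(-100) = -46*√7*(-100) = 4600*√7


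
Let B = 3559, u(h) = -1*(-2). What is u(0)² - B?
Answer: -3555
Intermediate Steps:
u(h) = 2
u(0)² - B = 2² - 1*3559 = 4 - 3559 = -3555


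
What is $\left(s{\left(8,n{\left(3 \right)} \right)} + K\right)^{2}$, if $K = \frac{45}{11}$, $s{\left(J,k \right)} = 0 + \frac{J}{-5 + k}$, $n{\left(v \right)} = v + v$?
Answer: $\frac{17689}{121} \approx 146.19$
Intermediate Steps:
$n{\left(v \right)} = 2 v$
$s{\left(J,k \right)} = \frac{J}{-5 + k}$ ($s{\left(J,k \right)} = 0 + \frac{J}{-5 + k} = \frac{J}{-5 + k}$)
$K = \frac{45}{11}$ ($K = 45 \cdot \frac{1}{11} = \frac{45}{11} \approx 4.0909$)
$\left(s{\left(8,n{\left(3 \right)} \right)} + K\right)^{2} = \left(\frac{8}{-5 + 2 \cdot 3} + \frac{45}{11}\right)^{2} = \left(\frac{8}{-5 + 6} + \frac{45}{11}\right)^{2} = \left(\frac{8}{1} + \frac{45}{11}\right)^{2} = \left(8 \cdot 1 + \frac{45}{11}\right)^{2} = \left(8 + \frac{45}{11}\right)^{2} = \left(\frac{133}{11}\right)^{2} = \frac{17689}{121}$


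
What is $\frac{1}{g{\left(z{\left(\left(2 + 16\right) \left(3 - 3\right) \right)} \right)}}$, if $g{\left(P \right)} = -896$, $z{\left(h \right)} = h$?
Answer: $- \frac{1}{896} \approx -0.0011161$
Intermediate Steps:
$\frac{1}{g{\left(z{\left(\left(2 + 16\right) \left(3 - 3\right) \right)} \right)}} = \frac{1}{-896} = - \frac{1}{896}$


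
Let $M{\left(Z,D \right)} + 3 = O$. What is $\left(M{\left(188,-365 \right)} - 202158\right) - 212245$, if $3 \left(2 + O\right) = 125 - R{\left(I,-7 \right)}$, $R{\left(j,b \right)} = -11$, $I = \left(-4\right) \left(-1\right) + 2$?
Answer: $- \frac{1243088}{3} \approx -4.1436 \cdot 10^{5}$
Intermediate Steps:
$I = 6$ ($I = 4 + 2 = 6$)
$O = \frac{130}{3}$ ($O = -2 + \frac{125 - -11}{3} = -2 + \frac{125 + 11}{3} = -2 + \frac{1}{3} \cdot 136 = -2 + \frac{136}{3} = \frac{130}{3} \approx 43.333$)
$M{\left(Z,D \right)} = \frac{121}{3}$ ($M{\left(Z,D \right)} = -3 + \frac{130}{3} = \frac{121}{3}$)
$\left(M{\left(188,-365 \right)} - 202158\right) - 212245 = \left(\frac{121}{3} - 202158\right) - 212245 = - \frac{606353}{3} - 212245 = - \frac{1243088}{3}$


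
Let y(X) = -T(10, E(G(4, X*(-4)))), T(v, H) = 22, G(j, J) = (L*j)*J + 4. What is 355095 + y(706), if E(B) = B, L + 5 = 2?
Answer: 355073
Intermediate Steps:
L = -3 (L = -5 + 2 = -3)
G(j, J) = 4 - 3*J*j (G(j, J) = (-3*j)*J + 4 = -3*J*j + 4 = 4 - 3*J*j)
y(X) = -22 (y(X) = -1*22 = -22)
355095 + y(706) = 355095 - 22 = 355073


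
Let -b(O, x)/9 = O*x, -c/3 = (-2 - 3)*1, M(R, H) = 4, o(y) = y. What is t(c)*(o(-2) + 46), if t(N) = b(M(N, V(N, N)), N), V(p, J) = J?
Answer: -23760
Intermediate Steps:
c = 15 (c = -3*(-2 - 3) = -(-15) = -3*(-5) = 15)
b(O, x) = -9*O*x
t(N) = -36*N (t(N) = -9*4*N = -36*N)
t(c)*(o(-2) + 46) = (-36*15)*(-2 + 46) = -540*44 = -23760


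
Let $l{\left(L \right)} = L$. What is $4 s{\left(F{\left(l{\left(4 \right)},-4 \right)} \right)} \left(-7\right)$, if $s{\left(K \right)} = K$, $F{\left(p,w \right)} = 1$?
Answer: $-28$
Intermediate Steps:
$4 s{\left(F{\left(l{\left(4 \right)},-4 \right)} \right)} \left(-7\right) = 4 \cdot 1 \left(-7\right) = 4 \left(-7\right) = -28$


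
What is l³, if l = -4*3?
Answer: -1728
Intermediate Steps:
l = -12
l³ = (-12)³ = -1728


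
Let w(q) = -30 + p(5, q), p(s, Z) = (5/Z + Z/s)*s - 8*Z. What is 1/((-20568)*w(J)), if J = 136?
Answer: 17/343297917 ≈ 4.9520e-8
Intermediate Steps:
p(s, Z) = -8*Z + s*(5/Z + Z/s) (p(s, Z) = s*(5/Z + Z/s) - 8*Z = -8*Z + s*(5/Z + Z/s))
w(q) = -30 - 7*q + 25/q (w(q) = -30 + (-7*q + 5*5/q) = -30 + (-7*q + 25/q) = -30 - 7*q + 25/q)
1/((-20568)*w(J)) = 1/((-20568)*(-30 - 7*136 + 25/136)) = -1/(20568*(-30 - 952 + 25*(1/136))) = -1/(20568*(-30 - 952 + 25/136)) = -1/(20568*(-133527/136)) = -1/20568*(-136/133527) = 17/343297917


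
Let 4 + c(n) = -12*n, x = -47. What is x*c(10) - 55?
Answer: 5773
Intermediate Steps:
c(n) = -4 - 12*n
x*c(10) - 55 = -47*(-4 - 12*10) - 55 = -47*(-4 - 120) - 55 = -47*(-124) - 55 = 5828 - 55 = 5773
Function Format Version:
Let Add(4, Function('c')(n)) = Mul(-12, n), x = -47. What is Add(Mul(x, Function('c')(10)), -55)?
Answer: 5773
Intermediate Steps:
Function('c')(n) = Add(-4, Mul(-12, n))
Add(Mul(x, Function('c')(10)), -55) = Add(Mul(-47, Add(-4, Mul(-12, 10))), -55) = Add(Mul(-47, Add(-4, -120)), -55) = Add(Mul(-47, -124), -55) = Add(5828, -55) = 5773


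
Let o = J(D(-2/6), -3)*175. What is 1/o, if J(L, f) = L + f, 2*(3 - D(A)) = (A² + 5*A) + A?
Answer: 18/2975 ≈ 0.0060504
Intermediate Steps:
D(A) = 3 - 3*A - A²/2 (D(A) = 3 - ((A² + 5*A) + A)/2 = 3 - (A² + 6*A)/2 = 3 + (-3*A - A²/2) = 3 - 3*A - A²/2)
o = 2975/18 (o = ((3 - (-6)/6 - (-2/6)²/2) - 3)*175 = ((3 - (-6)/6 - (-2*⅙)²/2) - 3)*175 = ((3 - 3*(-⅓) - (-⅓)²/2) - 3)*175 = ((3 + 1 - ½*⅑) - 3)*175 = ((3 + 1 - 1/18) - 3)*175 = (71/18 - 3)*175 = (17/18)*175 = 2975/18 ≈ 165.28)
1/o = 1/(2975/18) = 18/2975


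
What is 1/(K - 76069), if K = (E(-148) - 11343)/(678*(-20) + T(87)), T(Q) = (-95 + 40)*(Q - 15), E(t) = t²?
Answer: -17520/1332739441 ≈ -1.3146e-5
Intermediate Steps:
T(Q) = 825 - 55*Q (T(Q) = -55*(-15 + Q) = 825 - 55*Q)
K = -10561/17520 (K = ((-148)² - 11343)/(678*(-20) + (825 - 55*87)) = (21904 - 11343)/(-13560 + (825 - 4785)) = 10561/(-13560 - 3960) = 10561/(-17520) = 10561*(-1/17520) = -10561/17520 ≈ -0.60280)
1/(K - 76069) = 1/(-10561/17520 - 76069) = 1/(-1332739441/17520) = -17520/1332739441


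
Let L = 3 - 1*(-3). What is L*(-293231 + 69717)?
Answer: -1341084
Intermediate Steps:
L = 6 (L = 3 + 3 = 6)
L*(-293231 + 69717) = 6*(-293231 + 69717) = 6*(-223514) = -1341084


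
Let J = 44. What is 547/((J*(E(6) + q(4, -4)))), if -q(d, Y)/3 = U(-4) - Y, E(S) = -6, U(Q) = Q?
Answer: -547/264 ≈ -2.0720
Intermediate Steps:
q(d, Y) = 12 + 3*Y (q(d, Y) = -3*(-4 - Y) = 12 + 3*Y)
547/((J*(E(6) + q(4, -4)))) = 547/((44*(-6 + (12 + 3*(-4))))) = 547/((44*(-6 + (12 - 12)))) = 547/((44*(-6 + 0))) = 547/((44*(-6))) = 547/(-264) = 547*(-1/264) = -547/264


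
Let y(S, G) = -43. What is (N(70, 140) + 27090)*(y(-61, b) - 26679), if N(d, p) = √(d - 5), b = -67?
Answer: -723898980 - 26722*√65 ≈ -7.2411e+8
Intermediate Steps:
N(d, p) = √(-5 + d)
(N(70, 140) + 27090)*(y(-61, b) - 26679) = (√(-5 + 70) + 27090)*(-43 - 26679) = (√65 + 27090)*(-26722) = (27090 + √65)*(-26722) = -723898980 - 26722*√65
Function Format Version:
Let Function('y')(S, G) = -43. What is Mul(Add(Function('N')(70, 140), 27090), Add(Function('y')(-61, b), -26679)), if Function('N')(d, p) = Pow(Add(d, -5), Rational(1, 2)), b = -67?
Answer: Add(-723898980, Mul(-26722, Pow(65, Rational(1, 2)))) ≈ -7.2411e+8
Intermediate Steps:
Function('N')(d, p) = Pow(Add(-5, d), Rational(1, 2))
Mul(Add(Function('N')(70, 140), 27090), Add(Function('y')(-61, b), -26679)) = Mul(Add(Pow(Add(-5, 70), Rational(1, 2)), 27090), Add(-43, -26679)) = Mul(Add(Pow(65, Rational(1, 2)), 27090), -26722) = Mul(Add(27090, Pow(65, Rational(1, 2))), -26722) = Add(-723898980, Mul(-26722, Pow(65, Rational(1, 2))))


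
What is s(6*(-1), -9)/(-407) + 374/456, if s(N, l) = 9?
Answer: 74057/92796 ≈ 0.79806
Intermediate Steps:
s(6*(-1), -9)/(-407) + 374/456 = 9/(-407) + 374/456 = 9*(-1/407) + 374*(1/456) = -9/407 + 187/228 = 74057/92796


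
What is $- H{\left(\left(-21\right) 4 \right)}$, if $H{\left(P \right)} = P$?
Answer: $84$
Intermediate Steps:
$- H{\left(\left(-21\right) 4 \right)} = - \left(-21\right) 4 = \left(-1\right) \left(-84\right) = 84$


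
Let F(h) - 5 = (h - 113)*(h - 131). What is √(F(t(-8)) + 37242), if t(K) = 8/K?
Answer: √52295 ≈ 228.68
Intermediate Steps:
F(h) = 5 + (-131 + h)*(-113 + h) (F(h) = 5 + (h - 113)*(h - 131) = 5 + (-113 + h)*(-131 + h) = 5 + (-131 + h)*(-113 + h))
√(F(t(-8)) + 37242) = √((14808 + (8/(-8))² - 1952/(-8)) + 37242) = √((14808 + (8*(-⅛))² - 1952*(-1)/8) + 37242) = √((14808 + (-1)² - 244*(-1)) + 37242) = √((14808 + 1 + 244) + 37242) = √(15053 + 37242) = √52295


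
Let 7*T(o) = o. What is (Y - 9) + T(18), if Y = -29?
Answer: -248/7 ≈ -35.429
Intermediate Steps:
T(o) = o/7
(Y - 9) + T(18) = (-29 - 9) + (⅐)*18 = -38 + 18/7 = -248/7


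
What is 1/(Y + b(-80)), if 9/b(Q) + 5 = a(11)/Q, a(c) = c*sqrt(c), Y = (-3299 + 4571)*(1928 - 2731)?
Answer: -6752805971/6897436320688536 - 55*sqrt(11)/1149572720114756 ≈ -9.7903e-7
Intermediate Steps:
Y = -1021416 (Y = 1272*(-803) = -1021416)
a(c) = c**(3/2)
b(Q) = 9/(-5 + 11*sqrt(11)/Q) (b(Q) = 9/(-5 + 11**(3/2)/Q) = 9/(-5 + (11*sqrt(11))/Q) = 9/(-5 + 11*sqrt(11)/Q))
1/(Y + b(-80)) = 1/(-1021416 - 9*(-80)/(-11*sqrt(11) + 5*(-80))) = 1/(-1021416 - 9*(-80)/(-11*sqrt(11) - 400)) = 1/(-1021416 - 9*(-80)/(-400 - 11*sqrt(11))) = 1/(-1021416 + 720/(-400 - 11*sqrt(11)))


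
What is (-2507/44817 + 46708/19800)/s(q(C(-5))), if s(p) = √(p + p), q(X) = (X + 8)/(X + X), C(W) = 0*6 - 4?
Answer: -170306153*I/73948050 ≈ -2.3031*I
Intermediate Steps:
C(W) = -4 (C(W) = 0 - 4 = -4)
q(X) = (8 + X)/(2*X) (q(X) = (8 + X)/((2*X)) = (8 + X)*(1/(2*X)) = (8 + X)/(2*X))
s(p) = √2*√p (s(p) = √(2*p) = √2*√p)
(-2507/44817 + 46708/19800)/s(q(C(-5))) = (-2507/44817 + 46708/19800)/((√2*√((½)*(8 - 4)/(-4)))) = (-2507*1/44817 + 46708*(1/19800))/((√2*√((½)*(-¼)*4))) = (-2507/44817 + 11677/4950)/((√2*√(-½))) = 170306153/(73948050*((√2*(I*√2/2)))) = 170306153/(73948050*I) = 170306153*(-I)/73948050 = -170306153*I/73948050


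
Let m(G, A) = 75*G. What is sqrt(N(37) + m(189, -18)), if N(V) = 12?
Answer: sqrt(14187) ≈ 119.11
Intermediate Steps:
sqrt(N(37) + m(189, -18)) = sqrt(12 + 75*189) = sqrt(12 + 14175) = sqrt(14187)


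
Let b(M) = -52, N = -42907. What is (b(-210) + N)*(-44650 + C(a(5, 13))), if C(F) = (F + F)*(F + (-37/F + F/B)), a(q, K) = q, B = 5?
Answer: 1918720776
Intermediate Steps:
C(F) = 2*F*(-37/F + 6*F/5) (C(F) = (F + F)*(F + (-37/F + F/5)) = (2*F)*(F + (-37/F + F*(⅕))) = (2*F)*(F + (-37/F + F/5)) = (2*F)*(-37/F + 6*F/5) = 2*F*(-37/F + 6*F/5))
(b(-210) + N)*(-44650 + C(a(5, 13))) = (-52 - 42907)*(-44650 + (-74 + (12/5)*5²)) = -42959*(-44650 + (-74 + (12/5)*25)) = -42959*(-44650 + (-74 + 60)) = -42959*(-44650 - 14) = -42959*(-44664) = 1918720776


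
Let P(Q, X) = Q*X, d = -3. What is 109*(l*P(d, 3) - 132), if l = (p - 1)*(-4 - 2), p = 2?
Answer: -8502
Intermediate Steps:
l = -6 (l = (2 - 1)*(-4 - 2) = 1*(-6) = -6)
109*(l*P(d, 3) - 132) = 109*(-(-18)*3 - 132) = 109*(-6*(-9) - 132) = 109*(54 - 132) = 109*(-78) = -8502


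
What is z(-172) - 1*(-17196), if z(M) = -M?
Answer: 17368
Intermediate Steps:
z(-172) - 1*(-17196) = -1*(-172) - 1*(-17196) = 172 + 17196 = 17368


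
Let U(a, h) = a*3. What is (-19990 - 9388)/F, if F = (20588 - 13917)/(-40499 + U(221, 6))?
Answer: 1170302008/6671 ≈ 1.7543e+5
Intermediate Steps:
U(a, h) = 3*a
F = -6671/39836 (F = (20588 - 13917)/(-40499 + 3*221) = 6671/(-40499 + 663) = 6671/(-39836) = 6671*(-1/39836) = -6671/39836 ≈ -0.16746)
(-19990 - 9388)/F = (-19990 - 9388)/(-6671/39836) = -29378*(-39836/6671) = 1170302008/6671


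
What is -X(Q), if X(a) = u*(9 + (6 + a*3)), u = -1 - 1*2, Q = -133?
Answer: -1152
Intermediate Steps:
u = -3 (u = -1 - 2 = -3)
X(a) = -45 - 9*a (X(a) = -3*(9 + (6 + a*3)) = -3*(9 + (6 + 3*a)) = -3*(15 + 3*a) = -45 - 9*a)
-X(Q) = -(-45 - 9*(-133)) = -(-45 + 1197) = -1*1152 = -1152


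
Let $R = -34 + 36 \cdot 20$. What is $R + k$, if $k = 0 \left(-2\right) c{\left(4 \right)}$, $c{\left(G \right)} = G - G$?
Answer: $686$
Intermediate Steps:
$c{\left(G \right)} = 0$
$k = 0$ ($k = 0 \left(-2\right) 0 = 0 \cdot 0 = 0$)
$R = 686$ ($R = -34 + 720 = 686$)
$R + k = 686 + 0 = 686$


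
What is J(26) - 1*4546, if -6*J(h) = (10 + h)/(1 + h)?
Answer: -40916/9 ≈ -4546.2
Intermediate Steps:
J(h) = -(10 + h)/(6*(1 + h))
J(26) - 1*4546 = (-10 - 1*26)/(6*(1 + 26)) - 1*4546 = (⅙)*(-10 - 26)/27 - 4546 = (⅙)*(1/27)*(-36) - 4546 = -2/9 - 4546 = -40916/9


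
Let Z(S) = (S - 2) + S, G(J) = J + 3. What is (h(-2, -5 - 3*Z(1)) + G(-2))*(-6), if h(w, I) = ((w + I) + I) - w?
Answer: 54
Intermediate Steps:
G(J) = 3 + J
Z(S) = -2 + 2*S (Z(S) = (-2 + S) + S = -2 + 2*S)
h(w, I) = 2*I (h(w, I) = ((I + w) + I) - w = (w + 2*I) - w = 2*I)
(h(-2, -5 - 3*Z(1)) + G(-2))*(-6) = (2*(-5 - 3*(-2 + 2*1)) + (3 - 2))*(-6) = (2*(-5 - 3*(-2 + 2)) + 1)*(-6) = (2*(-5 - 3*0) + 1)*(-6) = (2*(-5 + 0) + 1)*(-6) = (2*(-5) + 1)*(-6) = (-10 + 1)*(-6) = -9*(-6) = 54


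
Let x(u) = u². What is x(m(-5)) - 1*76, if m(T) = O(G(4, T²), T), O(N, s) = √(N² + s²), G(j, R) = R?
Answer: 574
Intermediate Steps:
m(T) = √(T² + T⁴) (m(T) = √((T²)² + T²) = √(T⁴ + T²) = √(T² + T⁴))
x(m(-5)) - 1*76 = (√((-5)² + (-5)⁴))² - 1*76 = (√(25 + 625))² - 76 = (√650)² - 76 = (5*√26)² - 76 = 650 - 76 = 574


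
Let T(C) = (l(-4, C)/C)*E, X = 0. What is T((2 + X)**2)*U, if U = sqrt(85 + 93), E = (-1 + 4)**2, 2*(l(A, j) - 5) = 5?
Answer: 135*sqrt(178)/8 ≈ 225.14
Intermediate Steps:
l(A, j) = 15/2 (l(A, j) = 5 + (1/2)*5 = 5 + 5/2 = 15/2)
E = 9 (E = 3**2 = 9)
U = sqrt(178) ≈ 13.342
T(C) = 135/(2*C) (T(C) = (15/(2*C))*9 = 135/(2*C))
T((2 + X)**2)*U = (135/(2*((2 + 0)**2)))*sqrt(178) = (135/(2*(2**2)))*sqrt(178) = ((135/2)/4)*sqrt(178) = ((135/2)*(1/4))*sqrt(178) = 135*sqrt(178)/8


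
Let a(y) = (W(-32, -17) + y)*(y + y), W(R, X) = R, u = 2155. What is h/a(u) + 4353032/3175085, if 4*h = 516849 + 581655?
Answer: 370025178067/264113095555 ≈ 1.4010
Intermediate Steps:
h = 274626 (h = (516849 + 581655)/4 = (¼)*1098504 = 274626)
a(y) = 2*y*(-32 + y) (a(y) = (-32 + y)*(y + y) = (-32 + y)*(2*y) = 2*y*(-32 + y))
h/a(u) + 4353032/3175085 = 274626/((2*2155*(-32 + 2155))) + 4353032/3175085 = 274626/((2*2155*2123)) + 4353032*(1/3175085) = 274626/9150130 + 4353032/3175085 = 274626*(1/9150130) + 4353032/3175085 = 12483/415915 + 4353032/3175085 = 370025178067/264113095555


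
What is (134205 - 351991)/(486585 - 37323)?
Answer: -108893/224631 ≈ -0.48476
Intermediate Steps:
(134205 - 351991)/(486585 - 37323) = -217786/449262 = -217786*1/449262 = -108893/224631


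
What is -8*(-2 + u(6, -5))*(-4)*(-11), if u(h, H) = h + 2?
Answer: -2112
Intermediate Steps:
u(h, H) = 2 + h
-8*(-2 + u(6, -5))*(-4)*(-11) = -8*(-2 + (2 + 6))*(-4)*(-11) = -8*(-2 + 8)*(-4)*(-11) = -48*(-4)*(-11) = -8*(-24)*(-11) = 192*(-11) = -2112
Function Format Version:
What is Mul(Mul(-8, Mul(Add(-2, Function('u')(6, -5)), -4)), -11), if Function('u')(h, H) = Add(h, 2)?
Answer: -2112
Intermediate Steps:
Function('u')(h, H) = Add(2, h)
Mul(Mul(-8, Mul(Add(-2, Function('u')(6, -5)), -4)), -11) = Mul(Mul(-8, Mul(Add(-2, Add(2, 6)), -4)), -11) = Mul(Mul(-8, Mul(Add(-2, 8), -4)), -11) = Mul(Mul(-8, Mul(6, -4)), -11) = Mul(Mul(-8, -24), -11) = Mul(192, -11) = -2112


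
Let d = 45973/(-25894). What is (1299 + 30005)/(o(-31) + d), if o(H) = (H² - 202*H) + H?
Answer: 810585776/186183675 ≈ 4.3537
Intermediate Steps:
d = -45973/25894 (d = 45973*(-1/25894) = -45973/25894 ≈ -1.7754)
o(H) = H² - 201*H
(1299 + 30005)/(o(-31) + d) = (1299 + 30005)/(-31*(-201 - 31) - 45973/25894) = 31304/(-31*(-232) - 45973/25894) = 31304/(7192 - 45973/25894) = 31304/(186183675/25894) = 31304*(25894/186183675) = 810585776/186183675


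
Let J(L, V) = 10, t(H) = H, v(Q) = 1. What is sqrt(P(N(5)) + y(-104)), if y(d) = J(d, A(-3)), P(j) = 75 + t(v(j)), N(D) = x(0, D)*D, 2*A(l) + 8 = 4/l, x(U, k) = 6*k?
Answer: sqrt(86) ≈ 9.2736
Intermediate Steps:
A(l) = -4 + 2/l (A(l) = -4 + (4/l)/2 = -4 + 2/l)
N(D) = 6*D**2 (N(D) = (6*D)*D = 6*D**2)
P(j) = 76 (P(j) = 75 + 1 = 76)
y(d) = 10
sqrt(P(N(5)) + y(-104)) = sqrt(76 + 10) = sqrt(86)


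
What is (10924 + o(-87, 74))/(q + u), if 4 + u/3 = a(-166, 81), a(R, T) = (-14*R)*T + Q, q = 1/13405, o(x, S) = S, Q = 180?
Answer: 147428190/7577310301 ≈ 0.019457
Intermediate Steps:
q = 1/13405 ≈ 7.4599e-5
a(R, T) = 180 - 14*R*T (a(R, T) = (-14*R)*T + 180 = -14*R*T + 180 = 180 - 14*R*T)
u = 565260 (u = -12 + 3*(180 - 14*(-166)*81) = -12 + 3*(180 + 188244) = -12 + 3*188424 = -12 + 565272 = 565260)
(10924 + o(-87, 74))/(q + u) = (10924 + 74)/(1/13405 + 565260) = 10998/(7577310301/13405) = 10998*(13405/7577310301) = 147428190/7577310301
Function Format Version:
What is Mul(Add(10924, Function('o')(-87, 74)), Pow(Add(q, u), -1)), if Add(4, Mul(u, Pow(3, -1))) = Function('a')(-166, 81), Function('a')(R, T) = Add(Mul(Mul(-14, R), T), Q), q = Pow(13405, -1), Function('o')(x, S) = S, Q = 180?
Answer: Rational(147428190, 7577310301) ≈ 0.019457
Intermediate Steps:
q = Rational(1, 13405) ≈ 7.4599e-5
Function('a')(R, T) = Add(180, Mul(-14, R, T)) (Function('a')(R, T) = Add(Mul(Mul(-14, R), T), 180) = Add(Mul(-14, R, T), 180) = Add(180, Mul(-14, R, T)))
u = 565260 (u = Add(-12, Mul(3, Add(180, Mul(-14, -166, 81)))) = Add(-12, Mul(3, Add(180, 188244))) = Add(-12, Mul(3, 188424)) = Add(-12, 565272) = 565260)
Mul(Add(10924, Function('o')(-87, 74)), Pow(Add(q, u), -1)) = Mul(Add(10924, 74), Pow(Add(Rational(1, 13405), 565260), -1)) = Mul(10998, Pow(Rational(7577310301, 13405), -1)) = Mul(10998, Rational(13405, 7577310301)) = Rational(147428190, 7577310301)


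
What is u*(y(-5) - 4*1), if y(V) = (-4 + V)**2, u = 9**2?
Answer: 6237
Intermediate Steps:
u = 81
u*(y(-5) - 4*1) = 81*((-4 - 5)**2 - 4*1) = 81*((-9)**2 - 4) = 81*(81 - 4) = 81*77 = 6237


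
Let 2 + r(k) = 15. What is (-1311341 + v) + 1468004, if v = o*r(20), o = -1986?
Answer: 130845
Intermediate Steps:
r(k) = 13 (r(k) = -2 + 15 = 13)
v = -25818 (v = -1986*13 = -25818)
(-1311341 + v) + 1468004 = (-1311341 - 25818) + 1468004 = -1337159 + 1468004 = 130845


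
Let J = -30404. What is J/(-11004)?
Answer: 7601/2751 ≈ 2.7630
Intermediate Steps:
J/(-11004) = -30404/(-11004) = -30404*(-1/11004) = 7601/2751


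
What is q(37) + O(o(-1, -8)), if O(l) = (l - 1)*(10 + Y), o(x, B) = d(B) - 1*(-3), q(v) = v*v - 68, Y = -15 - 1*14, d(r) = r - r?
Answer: 1263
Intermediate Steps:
d(r) = 0
Y = -29 (Y = -15 - 14 = -29)
q(v) = -68 + v² (q(v) = v² - 68 = -68 + v²)
o(x, B) = 3 (o(x, B) = 0 - 1*(-3) = 0 + 3 = 3)
O(l) = 19 - 19*l (O(l) = (l - 1)*(10 - 29) = (-1 + l)*(-19) = 19 - 19*l)
q(37) + O(o(-1, -8)) = (-68 + 37²) + (19 - 19*3) = (-68 + 1369) + (19 - 57) = 1301 - 38 = 1263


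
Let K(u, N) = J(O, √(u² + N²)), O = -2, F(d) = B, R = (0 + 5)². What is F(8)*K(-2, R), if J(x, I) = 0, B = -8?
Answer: 0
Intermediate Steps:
R = 25 (R = 5² = 25)
F(d) = -8
K(u, N) = 0
F(8)*K(-2, R) = -8*0 = 0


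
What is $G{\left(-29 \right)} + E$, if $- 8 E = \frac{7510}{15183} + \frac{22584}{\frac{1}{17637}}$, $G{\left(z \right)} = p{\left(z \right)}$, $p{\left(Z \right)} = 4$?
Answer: $- \frac{3023800552559}{60732} \approx -4.9789 \cdot 10^{7}$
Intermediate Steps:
$G{\left(z \right)} = 4$
$E = - \frac{3023800795487}{60732}$ ($E = - \frac{\frac{7510}{15183} + \frac{22584}{\frac{1}{17637}}}{8} = - \frac{7510 \cdot \frac{1}{15183} + 22584 \frac{1}{\frac{1}{17637}}}{8} = - \frac{\frac{7510}{15183} + 22584 \cdot 17637}{8} = - \frac{\frac{7510}{15183} + 398314008}{8} = \left(- \frac{1}{8}\right) \frac{6047601590974}{15183} = - \frac{3023800795487}{60732} \approx -4.9789 \cdot 10^{7}$)
$G{\left(-29 \right)} + E = 4 - \frac{3023800795487}{60732} = - \frac{3023800552559}{60732}$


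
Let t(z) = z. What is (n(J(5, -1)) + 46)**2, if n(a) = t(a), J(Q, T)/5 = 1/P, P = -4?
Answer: 32041/16 ≈ 2002.6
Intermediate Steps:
J(Q, T) = -5/4 (J(Q, T) = 5/(-4) = 5*(-1/4) = -5/4)
n(a) = a
(n(J(5, -1)) + 46)**2 = (-5/4 + 46)**2 = (179/4)**2 = 32041/16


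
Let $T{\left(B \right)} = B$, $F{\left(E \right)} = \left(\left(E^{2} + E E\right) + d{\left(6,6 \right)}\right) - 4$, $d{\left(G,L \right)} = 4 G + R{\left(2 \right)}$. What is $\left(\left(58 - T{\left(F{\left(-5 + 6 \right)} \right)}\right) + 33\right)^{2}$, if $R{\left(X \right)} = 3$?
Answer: $4356$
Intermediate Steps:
$d{\left(G,L \right)} = 3 + 4 G$ ($d{\left(G,L \right)} = 4 G + 3 = 3 + 4 G$)
$F{\left(E \right)} = 23 + 2 E^{2}$ ($F{\left(E \right)} = \left(\left(E^{2} + E E\right) + \left(3 + 4 \cdot 6\right)\right) - 4 = \left(\left(E^{2} + E^{2}\right) + \left(3 + 24\right)\right) - 4 = \left(2 E^{2} + 27\right) - 4 = \left(27 + 2 E^{2}\right) - 4 = 23 + 2 E^{2}$)
$\left(\left(58 - T{\left(F{\left(-5 + 6 \right)} \right)}\right) + 33\right)^{2} = \left(\left(58 - \left(23 + 2 \left(-5 + 6\right)^{2}\right)\right) + 33\right)^{2} = \left(\left(58 - \left(23 + 2 \cdot 1^{2}\right)\right) + 33\right)^{2} = \left(\left(58 - \left(23 + 2 \cdot 1\right)\right) + 33\right)^{2} = \left(\left(58 - \left(23 + 2\right)\right) + 33\right)^{2} = \left(\left(58 - 25\right) + 33\right)^{2} = \left(33 + 33\right)^{2} = 66^{2} = 4356$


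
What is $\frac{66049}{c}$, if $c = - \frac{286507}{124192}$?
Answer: $- \frac{8202757408}{286507} \approx -28630.0$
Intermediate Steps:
$c = - \frac{286507}{124192}$ ($c = \left(-286507\right) \frac{1}{124192} = - \frac{286507}{124192} \approx -2.307$)
$\frac{66049}{c} = \frac{66049}{- \frac{286507}{124192}} = 66049 \left(- \frac{124192}{286507}\right) = - \frac{8202757408}{286507}$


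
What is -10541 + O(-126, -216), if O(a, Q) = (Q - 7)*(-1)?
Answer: -10318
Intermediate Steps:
O(a, Q) = 7 - Q (O(a, Q) = (-7 + Q)*(-1) = 7 - Q)
-10541 + O(-126, -216) = -10541 + (7 - 1*(-216)) = -10541 + (7 + 216) = -10541 + 223 = -10318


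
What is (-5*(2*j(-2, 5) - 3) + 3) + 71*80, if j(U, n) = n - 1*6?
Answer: 5708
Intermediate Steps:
j(U, n) = -6 + n (j(U, n) = n - 6 = -6 + n)
(-5*(2*j(-2, 5) - 3) + 3) + 71*80 = (-5*(2*(-6 + 5) - 3) + 3) + 71*80 = (-5*(2*(-1) - 3) + 3) + 5680 = (-5*(-2 - 3) + 3) + 5680 = (-5*(-5) + 3) + 5680 = (25 + 3) + 5680 = 28 + 5680 = 5708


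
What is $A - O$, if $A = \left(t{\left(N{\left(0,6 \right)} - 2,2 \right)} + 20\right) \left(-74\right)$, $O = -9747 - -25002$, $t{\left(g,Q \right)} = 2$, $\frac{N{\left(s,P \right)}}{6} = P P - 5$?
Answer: $-16883$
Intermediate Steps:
$N{\left(s,P \right)} = -30 + 6 P^{2}$ ($N{\left(s,P \right)} = 6 \left(P P - 5\right) = 6 \left(P^{2} - 5\right) = 6 \left(-5 + P^{2}\right) = -30 + 6 P^{2}$)
$O = 15255$ ($O = -9747 + 25002 = 15255$)
$A = -1628$ ($A = \left(2 + 20\right) \left(-74\right) = 22 \left(-74\right) = -1628$)
$A - O = -1628 - 15255 = -16883$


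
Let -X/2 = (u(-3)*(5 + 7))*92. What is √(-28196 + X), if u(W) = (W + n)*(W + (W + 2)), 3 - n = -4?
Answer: 2*√1783 ≈ 84.451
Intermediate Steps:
n = 7 (n = 3 - 1*(-4) = 3 + 4 = 7)
u(W) = (2 + 2*W)*(7 + W) (u(W) = (W + 7)*(W + (W + 2)) = (7 + W)*(W + (2 + W)) = (7 + W)*(2 + 2*W) = (2 + 2*W)*(7 + W))
X = 35328 (X = -2*(14 + 2*(-3)² + 16*(-3))*(5 + 7)*92 = -2*(14 + 2*9 - 48)*12*92 = -2*(14 + 18 - 48)*12*92 = -2*(-16*12)*92 = -(-384)*92 = -2*(-17664) = 35328)
√(-28196 + X) = √(-28196 + 35328) = √7132 = 2*√1783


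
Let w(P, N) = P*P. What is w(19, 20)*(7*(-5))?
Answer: -12635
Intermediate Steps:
w(P, N) = P²
w(19, 20)*(7*(-5)) = 19²*(7*(-5)) = 361*(-35) = -12635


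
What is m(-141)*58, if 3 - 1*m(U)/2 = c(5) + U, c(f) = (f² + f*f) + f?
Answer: 10324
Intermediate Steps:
c(f) = f + 2*f² (c(f) = (f² + f²) + f = 2*f² + f = f + 2*f²)
m(U) = -104 - 2*U (m(U) = 6 - 2*(5*(1 + 2*5) + U) = 6 - 2*(5*(1 + 10) + U) = 6 - 2*(5*11 + U) = 6 - 2*(55 + U) = 6 + (-110 - 2*U) = -104 - 2*U)
m(-141)*58 = (-104 - 2*(-141))*58 = (-104 + 282)*58 = 178*58 = 10324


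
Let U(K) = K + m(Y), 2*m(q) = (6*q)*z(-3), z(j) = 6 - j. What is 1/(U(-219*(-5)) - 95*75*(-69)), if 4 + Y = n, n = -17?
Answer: 1/492153 ≈ 2.0319e-6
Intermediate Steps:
Y = -21 (Y = -4 - 17 = -21)
m(q) = 27*q (m(q) = ((6*q)*(6 - 1*(-3)))/2 = ((6*q)*(6 + 3))/2 = ((6*q)*9)/2 = (54*q)/2 = 27*q)
U(K) = -567 + K (U(K) = K + 27*(-21) = K - 567 = -567 + K)
1/(U(-219*(-5)) - 95*75*(-69)) = 1/((-567 - 219*(-5)) - 95*75*(-69)) = 1/((-567 + 1095) - 7125*(-69)) = 1/(528 + 491625) = 1/492153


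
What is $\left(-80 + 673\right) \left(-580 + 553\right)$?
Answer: $-16011$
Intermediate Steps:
$\left(-80 + 673\right) \left(-580 + 553\right) = 593 \left(-27\right) = -16011$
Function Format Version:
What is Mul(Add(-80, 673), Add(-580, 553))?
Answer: -16011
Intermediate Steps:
Mul(Add(-80, 673), Add(-580, 553)) = Mul(593, -27) = -16011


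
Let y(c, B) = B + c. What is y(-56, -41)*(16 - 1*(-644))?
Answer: -64020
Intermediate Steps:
y(-56, -41)*(16 - 1*(-644)) = (-41 - 56)*(16 - 1*(-644)) = -97*(16 + 644) = -97*660 = -64020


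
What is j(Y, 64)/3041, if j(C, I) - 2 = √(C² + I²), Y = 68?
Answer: 2/3041 + 4*√545/3041 ≈ 0.031365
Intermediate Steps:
j(C, I) = 2 + √(C² + I²)
j(Y, 64)/3041 = (2 + √(68² + 64²))/3041 = (2 + √(4624 + 4096))*(1/3041) = (2 + √8720)*(1/3041) = (2 + 4*√545)*(1/3041) = 2/3041 + 4*√545/3041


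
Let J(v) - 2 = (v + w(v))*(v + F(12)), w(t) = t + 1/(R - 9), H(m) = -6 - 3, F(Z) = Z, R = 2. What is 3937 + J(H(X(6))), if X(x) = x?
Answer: 27192/7 ≈ 3884.6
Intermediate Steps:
H(m) = -9
w(t) = -1/7 + t (w(t) = t + 1/(2 - 9) = t + 1/(-7) = t - 1/7 = -1/7 + t)
J(v) = 2 + (12 + v)*(-1/7 + 2*v) (J(v) = 2 + (v + (-1/7 + v))*(v + 12) = 2 + (-1/7 + 2*v)*(12 + v) = 2 + (12 + v)*(-1/7 + 2*v))
3937 + J(H(X(6))) = 3937 + (2/7 + 2*(-9)**2 + (167/7)*(-9)) = 3937 + (2/7 + 2*81 - 1503/7) = 3937 + (2/7 + 162 - 1503/7) = 3937 - 367/7 = 27192/7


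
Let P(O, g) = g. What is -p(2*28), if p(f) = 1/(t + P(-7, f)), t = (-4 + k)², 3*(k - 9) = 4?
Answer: -9/865 ≈ -0.010405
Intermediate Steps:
k = 31/3 (k = 9 + (⅓)*4 = 9 + 4/3 = 31/3 ≈ 10.333)
t = 361/9 (t = (-4 + 31/3)² = (19/3)² = 361/9 ≈ 40.111)
p(f) = 1/(361/9 + f)
-p(2*28) = -9/(361 + 9*(2*28)) = -9/(361 + 9*56) = -9/(361 + 504) = -9/865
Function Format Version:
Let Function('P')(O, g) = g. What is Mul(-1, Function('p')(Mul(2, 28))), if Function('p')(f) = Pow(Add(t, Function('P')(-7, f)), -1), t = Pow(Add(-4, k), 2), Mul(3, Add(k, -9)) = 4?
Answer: Rational(-9, 865) ≈ -0.010405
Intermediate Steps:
k = Rational(31, 3) (k = Add(9, Mul(Rational(1, 3), 4)) = Add(9, Rational(4, 3)) = Rational(31, 3) ≈ 10.333)
t = Rational(361, 9) (t = Pow(Add(-4, Rational(31, 3)), 2) = Pow(Rational(19, 3), 2) = Rational(361, 9) ≈ 40.111)
Function('p')(f) = Pow(Add(Rational(361, 9), f), -1)
Mul(-1, Function('p')(Mul(2, 28))) = Mul(-1, Mul(9, Pow(Add(361, Mul(9, Mul(2, 28))), -1))) = Mul(-1, Mul(9, Pow(Add(361, Mul(9, 56)), -1))) = Mul(-1, Mul(9, Pow(Add(361, 504), -1))) = Mul(-1, Mul(9, Pow(865, -1))) = Mul(-1, Mul(9, Rational(1, 865))) = Mul(-1, Rational(9, 865)) = Rational(-9, 865)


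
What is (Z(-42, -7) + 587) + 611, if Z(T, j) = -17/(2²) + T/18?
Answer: 14297/12 ≈ 1191.4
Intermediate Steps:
Z(T, j) = -17/4 + T/18 (Z(T, j) = -17/4 + T*(1/18) = -17*¼ + T/18 = -17/4 + T/18)
(Z(-42, -7) + 587) + 611 = ((-17/4 + (1/18)*(-42)) + 587) + 611 = ((-17/4 - 7/3) + 587) + 611 = (-79/12 + 587) + 611 = 6965/12 + 611 = 14297/12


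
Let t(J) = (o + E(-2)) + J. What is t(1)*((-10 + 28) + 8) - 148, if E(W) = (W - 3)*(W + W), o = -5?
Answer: 268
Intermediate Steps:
E(W) = 2*W*(-3 + W) (E(W) = (-3 + W)*(2*W) = 2*W*(-3 + W))
t(J) = 15 + J (t(J) = (-5 + 2*(-2)*(-3 - 2)) + J = (-5 + 2*(-2)*(-5)) + J = (-5 + 20) + J = 15 + J)
t(1)*((-10 + 28) + 8) - 148 = (15 + 1)*((-10 + 28) + 8) - 148 = 16*(18 + 8) - 148 = 16*26 - 148 = 416 - 148 = 268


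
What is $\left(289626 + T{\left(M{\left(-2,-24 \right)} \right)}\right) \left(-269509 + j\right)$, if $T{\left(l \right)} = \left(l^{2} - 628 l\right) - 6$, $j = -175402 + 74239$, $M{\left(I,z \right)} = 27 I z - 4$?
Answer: $-425349085376$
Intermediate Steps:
$M{\left(I,z \right)} = -4 + 27 I z$ ($M{\left(I,z \right)} = 27 I z - 4 = -4 + 27 I z$)
$j = -101163$
$T{\left(l \right)} = -6 + l^{2} - 628 l$
$\left(289626 + T{\left(M{\left(-2,-24 \right)} \right)}\right) \left(-269509 + j\right) = \left(289626 - \left(6 - \left(-4 + 27 \left(-2\right) \left(-24\right)\right)^{2} + 628 \left(-4 + 27 \left(-2\right) \left(-24\right)\right)\right)\right) \left(-269509 - 101163\right) = \left(289626 - \left(6 - \left(-4 + 1296\right)^{2} + 628 \left(-4 + 1296\right)\right)\right) \left(-370672\right) = \left(289626 - \left(811382 - 1669264\right)\right) \left(-370672\right) = \left(289626 - -857882\right) \left(-370672\right) = \left(289626 + 857882\right) \left(-370672\right) = 1147508 \left(-370672\right) = -425349085376$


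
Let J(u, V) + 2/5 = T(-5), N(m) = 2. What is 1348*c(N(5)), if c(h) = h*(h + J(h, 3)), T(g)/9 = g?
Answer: -585032/5 ≈ -1.1701e+5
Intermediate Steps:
T(g) = 9*g
J(u, V) = -227/5 (J(u, V) = -⅖ + 9*(-5) = -⅖ - 45 = -227/5)
c(h) = h*(-227/5 + h) (c(h) = h*(h - 227/5) = h*(-227/5 + h))
1348*c(N(5)) = 1348*((⅕)*2*(-227 + 5*2)) = 1348*((⅕)*2*(-227 + 10)) = 1348*((⅕)*2*(-217)) = 1348*(-434/5) = -585032/5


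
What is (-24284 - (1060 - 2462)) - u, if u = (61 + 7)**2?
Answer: -27506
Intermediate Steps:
u = 4624 (u = 68**2 = 4624)
(-24284 - (1060 - 2462)) - u = (-24284 - (1060 - 2462)) - 1*4624 = (-24284 - 1*(-1402)) - 4624 = (-24284 + 1402) - 4624 = -22882 - 4624 = -27506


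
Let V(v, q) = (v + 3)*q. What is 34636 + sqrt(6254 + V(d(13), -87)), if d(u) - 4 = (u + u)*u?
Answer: 34636 + I*sqrt(23761) ≈ 34636.0 + 154.15*I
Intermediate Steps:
d(u) = 4 + 2*u**2 (d(u) = 4 + (u + u)*u = 4 + (2*u)*u = 4 + 2*u**2)
V(v, q) = q*(3 + v) (V(v, q) = (3 + v)*q = q*(3 + v))
34636 + sqrt(6254 + V(d(13), -87)) = 34636 + sqrt(6254 - 87*(3 + (4 + 2*13**2))) = 34636 + sqrt(6254 - 87*(3 + (4 + 2*169))) = 34636 + sqrt(6254 - 87*(3 + (4 + 338))) = 34636 + sqrt(6254 - 87*(3 + 342)) = 34636 + sqrt(6254 - 87*345) = 34636 + sqrt(6254 - 30015) = 34636 + sqrt(-23761) = 34636 + I*sqrt(23761)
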